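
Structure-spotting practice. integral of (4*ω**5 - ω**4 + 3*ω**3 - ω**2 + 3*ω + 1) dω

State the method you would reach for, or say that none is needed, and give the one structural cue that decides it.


Best approach: no special technique — scan for structure and find none: constant multiples of powers of ω, integrate directly.


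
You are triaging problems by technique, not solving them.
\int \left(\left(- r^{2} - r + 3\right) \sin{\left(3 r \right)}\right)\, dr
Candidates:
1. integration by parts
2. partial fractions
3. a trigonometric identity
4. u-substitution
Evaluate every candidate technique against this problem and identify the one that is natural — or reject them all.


Verdict: integration by parts — a polynomial - r^{2} - r + 3 against the kernel \sin{\left(3 r \right)} is the signature bounded-ladder case for integration by parts.
- integration by parts — yes, a natural case for it.
- partial fractions: the expression is not a ratio of polynomials that decomposes further.
- a trigonometric identity — no even trigonometric power and no product of distinct frequencies to rewrite.
- u-substitution: no subexpression of the integrand serves as a whole-integral substitution inner — individual terms may offer their own, but none carries its derivative as a factor of the full integrand; a working change of variable would have to be constructed from outside the expression.


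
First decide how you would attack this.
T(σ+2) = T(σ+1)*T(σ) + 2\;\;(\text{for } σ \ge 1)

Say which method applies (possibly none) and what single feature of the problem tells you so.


Method: no special technique — the recurrence is nonlinear in the sequence terms; no linear-recurrence method fits it as written — one iterates or studies it directly.


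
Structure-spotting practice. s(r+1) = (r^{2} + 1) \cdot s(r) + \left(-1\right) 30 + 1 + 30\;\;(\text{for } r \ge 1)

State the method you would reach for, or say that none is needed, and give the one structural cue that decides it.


Method: a summation factor — an index-dependent multiplier r^{2} + 1 rules out characteristic roots; a summation factor converts it to a pure difference.


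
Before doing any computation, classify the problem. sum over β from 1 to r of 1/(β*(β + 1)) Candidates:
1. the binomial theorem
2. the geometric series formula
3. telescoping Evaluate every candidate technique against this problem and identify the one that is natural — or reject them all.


Technique: telescoping — split 1/(β*(β + 1)) by partial fractions and the pieces are one function at shifted arguments — interior terms cancel.
- the binomial theorem — there is no sum-raised-to-a-power identity hiding in these terms.
- the geometric series formula: the term-to-term ratio changes with the index, so the geometric formula cannot close it.
- telescoping: applicable, and directly so.


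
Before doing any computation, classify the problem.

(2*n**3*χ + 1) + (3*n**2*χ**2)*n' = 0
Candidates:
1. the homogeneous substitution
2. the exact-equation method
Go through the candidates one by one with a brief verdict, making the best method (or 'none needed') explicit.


Technique: the exact-equation method — the mixed-partials test passes for 2*n**3*χ + 1 and 3*n**2*χ**2, so a potential function exists as presented.
- the homogeneous substitution — the slope changes under joint rescaling, failing the degree-zero test.
- the exact-equation method: applies; the problem has the shape this method handles.


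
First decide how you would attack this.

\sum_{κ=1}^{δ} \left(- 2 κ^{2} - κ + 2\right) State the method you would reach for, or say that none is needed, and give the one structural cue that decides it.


Verdict: no special technique — constant-multiple powers of κ with no cancellation partners and no common ratio — use the standard power-sum formulas.


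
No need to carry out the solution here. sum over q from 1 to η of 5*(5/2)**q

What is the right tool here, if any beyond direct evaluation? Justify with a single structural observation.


Method: the geometric series formula — the ratio of consecutive terms is the constant 5/2, independent of the index — a geometric sum.


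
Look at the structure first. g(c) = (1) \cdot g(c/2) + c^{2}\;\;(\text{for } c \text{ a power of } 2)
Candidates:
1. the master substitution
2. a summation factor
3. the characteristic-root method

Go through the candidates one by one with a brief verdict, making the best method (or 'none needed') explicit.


Verdict: the master substitution — treat m = log base 2 of c as the new clock: one recursion step advances m by one while c scales by 2.
- the master substitution — yes — fits the structure here.
- a summation factor — the recursion divides its index rather than shifting it — there is no previous-term chain for a summation factor to telescope.
- the characteristic-root method: a divided-index call is not the fixed-shift linear shape that characteristic roots solve.


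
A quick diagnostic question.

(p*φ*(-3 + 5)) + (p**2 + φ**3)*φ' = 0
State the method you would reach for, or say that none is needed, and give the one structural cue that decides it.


Diagnosis: the exact-equation method — because the two cross partials coincide, the form is conservative as written — recover its potential in (p, φ).


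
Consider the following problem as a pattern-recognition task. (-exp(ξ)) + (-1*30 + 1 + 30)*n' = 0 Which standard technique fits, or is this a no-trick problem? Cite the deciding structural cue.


Diagnosis: no special technique — solved for the derivative, n never appears on the right — this is a direct integration in ξ, not a differential-equations problem at heart.


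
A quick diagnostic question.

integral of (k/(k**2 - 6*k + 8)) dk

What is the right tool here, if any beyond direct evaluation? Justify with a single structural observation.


Method: partial fractions — the integrand is a proper rational function and its denominator k**2 - 6*k + 8 factors into distinct pieces, so it splits into simple fractions.


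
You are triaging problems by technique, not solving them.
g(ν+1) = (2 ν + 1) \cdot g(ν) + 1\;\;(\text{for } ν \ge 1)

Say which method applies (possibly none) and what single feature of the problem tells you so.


Diagnosis: a summation factor — one-term recursion with variable weight 2 ν + 1 is solved by product normalization, not by root-finding.


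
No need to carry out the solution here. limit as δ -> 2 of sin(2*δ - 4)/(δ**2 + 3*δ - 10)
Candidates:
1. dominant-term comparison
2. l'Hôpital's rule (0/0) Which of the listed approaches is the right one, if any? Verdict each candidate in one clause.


Best approach: l'Hôpital's rule (0/0) — plug in 2: top and bottom both hit zero, so differentiate each and retry. Known elementary limits would finish this too — the rule just bypasses the case analysis.
- dominant-term comparison: this is not a rational comparison of growth rates at infinity.
- l'Hôpital's rule (0/0): yes, a natural case for it.


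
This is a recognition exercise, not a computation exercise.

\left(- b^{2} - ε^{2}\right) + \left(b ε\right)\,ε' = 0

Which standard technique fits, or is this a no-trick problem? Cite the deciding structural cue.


Verdict: the homogeneous substitution — solved for the derivative, the right side is unchanged under scaling b and ε together — it depends only on the ratio ε/b, so substitute a single ratio variable. Rearranged, this also fits the Bernoulli template directly; the homogeneous substitution reads the structure without the rearrangement.


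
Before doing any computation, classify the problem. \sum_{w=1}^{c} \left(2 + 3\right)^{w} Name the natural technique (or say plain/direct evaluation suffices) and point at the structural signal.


Method: the geometric series formula — consecutive terms stand in a fixed index-free ratio — the geometric sum formula closes it.


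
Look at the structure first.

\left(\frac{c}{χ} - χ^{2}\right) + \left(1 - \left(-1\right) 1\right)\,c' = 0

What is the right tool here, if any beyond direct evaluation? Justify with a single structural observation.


Verdict: a linear integrating factor — the unknown enters only to the first power against a nonzero forcing term — the integrating-factor template applies directly.


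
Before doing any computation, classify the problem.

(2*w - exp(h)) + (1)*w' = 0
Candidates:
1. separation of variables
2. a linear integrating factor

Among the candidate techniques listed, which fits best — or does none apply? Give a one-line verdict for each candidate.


Best approach: a linear integrating factor — w appears only to the first power with coefficient 2 — the classic integrating-factor setup.
- separation of variables — the two dependences are entangled, not a clean product of one-variable pieces.
- a linear integrating factor — yes — fits the structure here.


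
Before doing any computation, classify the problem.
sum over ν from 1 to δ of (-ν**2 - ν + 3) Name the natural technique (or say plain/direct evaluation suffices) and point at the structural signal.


Verdict: no special technique — recognize the absence of structure: constant-multiple powers of ν summed plainly, no special method required.


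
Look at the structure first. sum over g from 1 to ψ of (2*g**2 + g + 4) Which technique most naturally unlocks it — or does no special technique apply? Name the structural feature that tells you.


Method: no special technique — this is bookkeeping, not technique: standard formulas for sums of constant-multiple powers of g apply termwise.


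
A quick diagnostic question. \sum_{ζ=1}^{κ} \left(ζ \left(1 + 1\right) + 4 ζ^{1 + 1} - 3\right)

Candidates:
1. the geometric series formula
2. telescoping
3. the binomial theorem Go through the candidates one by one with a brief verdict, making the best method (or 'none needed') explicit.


Best approach: no special technique — Faulhaber territory: sum each constant-multiple power of ζ with its closed-form formula, no trick required.
- the geometric series formula: no single multiplier carries one term to the next throughout the sum.
- telescoping — neither a shifted-difference shape nor integer-spaced poles are present.
- the binomial theorem — no binomial coefficients pair with matched powers.


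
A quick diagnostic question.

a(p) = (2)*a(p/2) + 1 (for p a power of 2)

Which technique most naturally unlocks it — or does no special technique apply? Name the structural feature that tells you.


Method: the master substitution — the argument shrinks by the factor 2, so measure the index on a logarithmic scale and the recursion becomes a shift.


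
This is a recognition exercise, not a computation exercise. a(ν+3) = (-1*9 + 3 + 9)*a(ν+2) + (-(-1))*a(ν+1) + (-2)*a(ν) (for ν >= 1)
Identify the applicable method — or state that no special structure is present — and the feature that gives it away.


Best approach: the characteristic-root method — no index-dependence in the weights and nothing inhomogeneous: classic characteristic-equation setup.


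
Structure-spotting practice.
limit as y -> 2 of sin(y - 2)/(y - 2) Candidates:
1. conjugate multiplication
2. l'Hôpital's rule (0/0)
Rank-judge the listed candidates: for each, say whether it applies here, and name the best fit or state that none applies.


Diagnosis: l'Hôpital's rule (0/0) — the 0/0 form at 2 is the signature situation for l'Hôpital's rule. One could equally expand both pieces locally and compare leading terms; the rule does that in one stroke.
- conjugate multiplication — multiplying by a conjugate would not remove any indeterminacy here.
- l'Hôpital's rule (0/0) — a fit — the right tool for this form.


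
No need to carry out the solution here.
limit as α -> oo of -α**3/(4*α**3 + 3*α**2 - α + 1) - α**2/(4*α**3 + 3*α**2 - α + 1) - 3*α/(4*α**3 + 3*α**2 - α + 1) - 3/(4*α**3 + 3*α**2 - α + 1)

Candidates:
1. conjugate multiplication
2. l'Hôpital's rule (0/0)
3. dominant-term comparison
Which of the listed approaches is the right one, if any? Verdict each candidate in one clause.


Verdict: dominant-term comparison — at large α only the top-degree terms survive; compare the leading terms and the limit falls out.
- conjugate multiplication — multiplying by a conjugate would not remove any indeterminacy here.
- l'Hôpital's rule (0/0) — no 0/0 form appears: written as one quotient, top and bottom both grow without bound, and the ratio is decided by their leading terms.
- dominant-term comparison — yes — fits the structure here.


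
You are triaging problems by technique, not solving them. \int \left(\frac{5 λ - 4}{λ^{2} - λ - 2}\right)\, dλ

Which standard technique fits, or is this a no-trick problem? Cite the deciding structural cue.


Method: partial fractions — each factor of λ^{2} - λ - 2 owns one elementary piece of the integrand — separate them and integrate piecewise.


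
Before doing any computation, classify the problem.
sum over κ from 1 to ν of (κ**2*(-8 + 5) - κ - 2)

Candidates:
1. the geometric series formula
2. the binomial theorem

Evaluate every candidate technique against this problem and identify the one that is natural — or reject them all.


Verdict: no special technique — this is bookkeeping, not technique: standard formulas for sums of constant-multiple powers of κ apply termwise.
- the geometric series formula: no single multiplier carries one term to the next throughout the sum.
- the binomial theorem — no binomial coefficients pair up with complementary powers here.


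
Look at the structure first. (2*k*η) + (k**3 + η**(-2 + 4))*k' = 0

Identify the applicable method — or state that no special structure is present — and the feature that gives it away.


Verdict: the exact-equation method — because the two cross partials coincide, the form is conservative as written — recover its potential in (η, k).


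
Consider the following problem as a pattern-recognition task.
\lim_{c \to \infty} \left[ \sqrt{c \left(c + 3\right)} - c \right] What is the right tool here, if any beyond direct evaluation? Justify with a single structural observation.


Diagnosis: conjugate multiplication — this difference gives up after one conjugate multiplication — the radical structure cancels against its conjugate.


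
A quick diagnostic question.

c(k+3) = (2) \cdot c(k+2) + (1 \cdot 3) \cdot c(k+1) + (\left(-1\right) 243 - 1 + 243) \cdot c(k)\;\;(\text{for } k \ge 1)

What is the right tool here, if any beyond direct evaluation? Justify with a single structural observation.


Method: the characteristic-root method — shift-invariance with fixed coefficients calls for exponential trials; the characteristic polynomial finds every r^k.


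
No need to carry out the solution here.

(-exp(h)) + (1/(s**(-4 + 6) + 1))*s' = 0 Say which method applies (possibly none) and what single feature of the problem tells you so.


Method: separation of variables — solved for the derivative, the right side factors as exp(h) times (s**(-4 + 6) + 1) — all h-dependence separates from all s-dependence. An exactness check succeeds on this form as well — separation and the potential function arrive at the same answer, separation more directly.


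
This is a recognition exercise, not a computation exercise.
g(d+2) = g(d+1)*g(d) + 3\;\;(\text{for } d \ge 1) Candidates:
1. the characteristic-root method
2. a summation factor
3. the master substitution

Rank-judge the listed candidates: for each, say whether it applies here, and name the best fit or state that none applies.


Technique: no special technique — the update rule curves (it is not linear in the unknown sequence), so no superposition-based closed form attaches — iterate or study it directly.
- the characteristic-root method: nonlinearity rules out exponential-mode superposition from the start.
- a summation factor: the recursion is nonlinear — outside the first-order linear family a summation factor addresses.
- the master substitution: the recursion steps by a constant offset, so exponential reindexing is pointless.


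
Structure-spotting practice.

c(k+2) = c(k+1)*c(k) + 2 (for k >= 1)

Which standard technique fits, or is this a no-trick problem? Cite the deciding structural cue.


Diagnosis: no special technique — nonlinear feedback in the recursion rules out every root- or factor-based technique.


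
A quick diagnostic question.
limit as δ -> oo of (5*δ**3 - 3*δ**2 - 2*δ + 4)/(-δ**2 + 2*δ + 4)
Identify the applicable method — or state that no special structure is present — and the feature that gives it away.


Diagnosis: dominant-term comparison — at large δ only the top-degree terms survive; compare the leading terms and the limit falls out. Viewed as a single quotient this is an ∞/∞ form — an at-infinity application of l'Hôpital's rule would also resolve it; comparing leading growth reads the answer without differentiating.


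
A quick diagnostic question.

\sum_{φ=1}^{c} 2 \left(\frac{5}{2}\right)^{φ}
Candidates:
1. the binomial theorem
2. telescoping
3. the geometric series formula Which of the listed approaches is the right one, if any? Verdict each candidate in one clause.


Method: the geometric series formula — consecutive terms stand in a fixed index-free ratio — the geometric sum formula closes it.
- the binomial theorem — no binomial coefficients pair with matched powers.
- telescoping — the terms as presented offer no neighboring cancellation — a telescoping rewrite may exist, but the displayed structure does not hand one over.
- the geometric series formula: a fit — the right tool for this form.


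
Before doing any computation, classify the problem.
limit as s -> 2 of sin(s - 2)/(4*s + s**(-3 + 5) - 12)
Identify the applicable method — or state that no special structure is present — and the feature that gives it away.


Verdict: l'Hôpital's rule (0/0) — the 0/0 form at 2 is the signature situation for l'Hôpital's rule. One could equally expand both pieces locally and compare leading terms; the rule does that in one stroke.


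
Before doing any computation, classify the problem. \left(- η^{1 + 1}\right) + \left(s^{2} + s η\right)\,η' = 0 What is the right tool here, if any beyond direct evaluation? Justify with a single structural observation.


Diagnosis: the homogeneous substitution — the slope is degree-zero homogeneous: the ratio substitution v = η/s collapses it. With the right rearrangement (exchanging the roles of the variables where needed), this also fits a Bernoulli template; the homogeneous substitution reads the structure directly.


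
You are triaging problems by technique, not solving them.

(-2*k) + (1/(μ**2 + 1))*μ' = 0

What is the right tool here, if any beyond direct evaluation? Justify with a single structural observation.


Diagnosis: separation of variables — one side of the product carries the independent variable, the other the unknown — the textbook separation shape. The cross-partial test also passes here (vacuously, each side single-variable); the potential-function route would work, separation is simply more immediate.


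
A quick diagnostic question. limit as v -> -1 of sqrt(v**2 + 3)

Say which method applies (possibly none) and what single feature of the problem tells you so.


Verdict: no special technique — the expression is continuous at the evaluation point — substitute directly; no indeterminate form appears.


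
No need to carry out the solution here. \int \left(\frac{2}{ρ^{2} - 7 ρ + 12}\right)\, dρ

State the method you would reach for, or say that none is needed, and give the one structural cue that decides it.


Diagnosis: partial fractions — the integrand is a proper rational function and its denominator ρ^{2} - 7 ρ + 12 factors into distinct pieces, so it splits into simple fractions.


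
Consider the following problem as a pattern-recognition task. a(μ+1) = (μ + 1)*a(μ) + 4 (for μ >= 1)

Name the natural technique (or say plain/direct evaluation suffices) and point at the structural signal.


Diagnosis: a summation factor — one-term recursion with variable weight μ + 1 is solved by product normalization, not by root-finding.


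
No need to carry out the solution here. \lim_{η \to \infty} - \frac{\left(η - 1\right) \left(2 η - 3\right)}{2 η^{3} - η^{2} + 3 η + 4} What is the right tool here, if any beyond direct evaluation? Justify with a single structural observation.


Method: dominant-term comparison — growth-rate triage: the leading powers of η decide the limit, everything else is noise. l'Hôpital's at-infinity variant applies to the expression viewed as a single quotient; the leading-term comparison is the direct route.


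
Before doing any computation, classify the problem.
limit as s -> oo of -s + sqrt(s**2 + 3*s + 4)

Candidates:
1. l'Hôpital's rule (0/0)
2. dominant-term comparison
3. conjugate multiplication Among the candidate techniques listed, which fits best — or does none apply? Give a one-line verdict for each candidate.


Technique: conjugate multiplication — an infinity-minus-infinity difference with a surviving radical — multiply by the conjugate to cancel the divergence.
- l'Hôpital's rule (0/0) — no quotient structure at all: the clash is ∞ minus ∞, which rationalizing converts into a tractable ratio.
- dominant-term comparison: no dominant-degree comparison decides it.
- conjugate multiplication: applies; the problem has the shape this method handles.


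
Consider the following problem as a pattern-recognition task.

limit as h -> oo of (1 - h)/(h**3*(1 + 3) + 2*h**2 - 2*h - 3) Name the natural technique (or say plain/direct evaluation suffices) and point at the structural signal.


Diagnosis: dominant-term comparison — at large h only the top-degree terms survive; compare the leading terms and the limit falls out. As a single quotient, the ∞/∞ shape would yield to repeated differentiation as well — the growth comparison gets there in one look.


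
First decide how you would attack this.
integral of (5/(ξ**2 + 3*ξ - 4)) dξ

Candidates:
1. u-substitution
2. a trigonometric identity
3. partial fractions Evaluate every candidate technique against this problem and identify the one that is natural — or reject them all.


Technique: partial fractions — rational integrand, reducible denominator ξ**2 + 3*ξ - 4: decompose first, integrate second.
- u-substitution: no subexpression of the integrand serves as a whole-integral substitution inner — individual terms may offer their own, but none carries its derivative as a factor of the full integrand; a working change of variable would have to be constructed from outside the expression.
- a trigonometric identity: with no trigonometric functions present, identity rewriting has no target.
- partial fractions — yes, a natural case for it.


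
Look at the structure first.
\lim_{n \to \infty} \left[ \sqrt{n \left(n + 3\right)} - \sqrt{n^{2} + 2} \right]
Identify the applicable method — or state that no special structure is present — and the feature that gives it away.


Technique: conjugate multiplication — two divergent pieces with a minus sign between them and a radical in the mix: rationalize \sqrt{n \left(n + 3\right)} - \sqrt{n^{2} + 2} before any limit law applies.


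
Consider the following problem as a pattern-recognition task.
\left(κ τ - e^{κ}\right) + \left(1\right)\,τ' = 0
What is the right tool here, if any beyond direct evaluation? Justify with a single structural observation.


Method: a linear integrating factor — τ enters only linearly with coefficient κ; multiply by exp of the integral of κ and the left side becomes one derivative.


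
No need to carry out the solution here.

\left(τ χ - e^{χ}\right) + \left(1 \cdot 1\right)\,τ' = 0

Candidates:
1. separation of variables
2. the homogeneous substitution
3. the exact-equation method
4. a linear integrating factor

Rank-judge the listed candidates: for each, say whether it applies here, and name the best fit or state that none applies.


Technique: a linear integrating factor — the equation is linear in τ with coefficient χ; multiplying by the integrating factor exp(∫χ) makes the left side a perfect derivative.
- separation of variables: no division isolates the independent variable from the unknown.
- the homogeneous substitution: the slope does not depend on the ratio of the variables alone.
- the exact-equation method: the mixed-partials test fails on this split — it is not an exact differential as presented.
- a linear integrating factor — yes, a natural case for it.


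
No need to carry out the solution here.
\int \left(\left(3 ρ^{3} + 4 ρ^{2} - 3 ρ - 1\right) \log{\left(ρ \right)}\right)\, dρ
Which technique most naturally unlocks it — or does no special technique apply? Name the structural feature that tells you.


Best approach: integration by parts — take \log{\left(ρ \right)} as the piece to differentiate: what remains is a power-rule integral in disguise.


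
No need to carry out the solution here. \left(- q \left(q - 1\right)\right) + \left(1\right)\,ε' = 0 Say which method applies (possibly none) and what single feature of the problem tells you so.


Verdict: no special technique — solved for the derivative, no ε appears — this is antidifferentiation in q wearing ODE clothing.


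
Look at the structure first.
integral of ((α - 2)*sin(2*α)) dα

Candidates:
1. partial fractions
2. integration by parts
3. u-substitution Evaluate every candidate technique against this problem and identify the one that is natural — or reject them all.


Diagnosis: integration by parts — α - 2 dies after finitely many derivatives while sin(2*α) cycles under integration — the tabular/parts setup.
- partial fractions — there is no rational-function structure to decompose.
- integration by parts: applies; the problem has the shape this method handles.
- u-substitution: no subexpression of the integrand pairs with its own derivative as a factor — individual terms may offer their own substitutions, but any change of variable covering the whole integral would have to be constructed from outside the expression.


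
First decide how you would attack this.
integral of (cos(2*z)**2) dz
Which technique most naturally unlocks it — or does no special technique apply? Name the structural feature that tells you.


Method: a trigonometric identity — an even power like cos(2*z)**2 flattens under the half-angle identity into first-degree cosines you can integrate directly.


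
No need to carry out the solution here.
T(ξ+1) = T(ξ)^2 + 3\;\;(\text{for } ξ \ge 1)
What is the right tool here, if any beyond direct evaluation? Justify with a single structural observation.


Technique: no special technique — the update rule curves (it is not linear in the unknown sequence), so no superposition-based closed form attaches — iterate or study it directly.


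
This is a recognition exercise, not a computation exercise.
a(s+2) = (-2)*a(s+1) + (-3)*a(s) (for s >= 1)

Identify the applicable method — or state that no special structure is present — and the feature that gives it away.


Method: the characteristic-root method — the recurrence treats every index alike (constant coefficients, no forcing) — precisely the regime where r^s trials close it.


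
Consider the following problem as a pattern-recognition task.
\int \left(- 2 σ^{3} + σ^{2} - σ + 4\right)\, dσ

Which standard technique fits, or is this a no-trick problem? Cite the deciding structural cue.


Method: no special technique — scan for structure and find none: constant multiples of powers of σ, integrate directly.


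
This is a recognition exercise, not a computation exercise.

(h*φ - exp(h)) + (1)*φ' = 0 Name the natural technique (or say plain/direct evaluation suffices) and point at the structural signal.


Diagnosis: a linear integrating factor — the equation is linear in φ with coefficient h; multiplying by the integrating factor exp(∫h) makes the left side a perfect derivative.


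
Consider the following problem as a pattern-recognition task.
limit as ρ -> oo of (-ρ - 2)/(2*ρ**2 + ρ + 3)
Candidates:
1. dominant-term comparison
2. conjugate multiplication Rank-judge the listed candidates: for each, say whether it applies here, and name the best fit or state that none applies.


Verdict: dominant-term comparison — growth-rate triage: the leading powers of ρ decide the limit, everything else is noise.
- dominant-term comparison — yes — fits the structure here.
- conjugate multiplication: no difference of divergent radicals appears, so rationalizing has nothing to cancel.


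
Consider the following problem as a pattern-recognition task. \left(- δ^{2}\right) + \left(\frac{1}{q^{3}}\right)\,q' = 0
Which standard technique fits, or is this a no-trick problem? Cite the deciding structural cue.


Diagnosis: separation of variables — the derivative equals a pure function of δ (namely δ^{2}) times a pure function of q (namely q^{3}); divide and integrate each side. An exactness check succeeds on this form as well — separation and the potential function arrive at the same answer, separation more directly.


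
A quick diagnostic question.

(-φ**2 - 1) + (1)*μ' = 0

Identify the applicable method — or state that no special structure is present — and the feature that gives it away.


Method: no special technique — with μ absent the equation is not coupled at all: direct integration in φ.


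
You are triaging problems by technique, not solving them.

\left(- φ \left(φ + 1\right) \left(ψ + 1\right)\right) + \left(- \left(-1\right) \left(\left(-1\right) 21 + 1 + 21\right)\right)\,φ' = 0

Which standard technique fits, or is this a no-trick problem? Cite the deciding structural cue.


Verdict: separation of variables — solved for the derivative, the right side splits multiplicatively into a function of each variable alone — divide and integrate each side. A Bernoulli substitution applies to this equation as given; separation takes the same equation in its displayed form.


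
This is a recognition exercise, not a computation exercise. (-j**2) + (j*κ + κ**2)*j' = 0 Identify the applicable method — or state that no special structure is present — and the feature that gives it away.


Technique: the homogeneous substitution — solved for the derivative, the right side is unchanged under scaling κ and j together — it depends only on the ratio j/κ, so substitute a single ratio variable. Rewriting — with the variables' roles exchanged where the shape demands it — would expose a Bernoulli structure too; the homogeneous substitution simply reads the degrees directly.


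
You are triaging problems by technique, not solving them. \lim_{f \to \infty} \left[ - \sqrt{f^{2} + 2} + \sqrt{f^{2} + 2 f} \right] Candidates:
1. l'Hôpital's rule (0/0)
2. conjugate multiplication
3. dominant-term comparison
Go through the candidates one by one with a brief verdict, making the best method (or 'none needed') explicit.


Best approach: conjugate multiplication — this difference gives up after one conjugate multiplication — the radical structure cancels against its conjugate.
- l'Hôpital's rule (0/0): substitution produces ∞ − ∞ rather than a vanishing quotient; the rule needs a 0/0 ratio to act on.
- conjugate multiplication — applicable, and directly so.
- dominant-term comparison: this is not a rational comparison of growth rates at infinity.


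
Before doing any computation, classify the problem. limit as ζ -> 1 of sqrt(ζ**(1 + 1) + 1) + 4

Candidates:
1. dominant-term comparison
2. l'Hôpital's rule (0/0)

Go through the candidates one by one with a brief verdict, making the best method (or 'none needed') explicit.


Best approach: no special technique — the expression is continuous at 1 — substitute and evaluate; no indeterminate form appears.
- dominant-term comparison — no ranking of term growth rates resolves the limit here.
- l'Hôpital's rule (0/0) — substituting the point produces a determinate value, not a 0 over 0 clash.


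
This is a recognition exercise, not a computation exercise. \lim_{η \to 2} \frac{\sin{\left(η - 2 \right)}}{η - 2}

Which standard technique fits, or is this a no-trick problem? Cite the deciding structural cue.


Best approach: l'Hôpital's rule (0/0) — substituting 2 gives 0 over 0; differentiate top and bottom once and re-evaluate. Known elementary limits would finish this too — the rule just bypasses the case analysis.


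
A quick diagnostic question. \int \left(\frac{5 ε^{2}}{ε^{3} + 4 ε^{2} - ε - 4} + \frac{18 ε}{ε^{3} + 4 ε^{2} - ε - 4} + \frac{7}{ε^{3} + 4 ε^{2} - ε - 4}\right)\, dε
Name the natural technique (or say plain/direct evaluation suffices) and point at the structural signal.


Verdict: partial fractions — rational integrand, reducible denominator ε^{3} + 4 ε^{2} - ε - 4: decompose first, integrate second.


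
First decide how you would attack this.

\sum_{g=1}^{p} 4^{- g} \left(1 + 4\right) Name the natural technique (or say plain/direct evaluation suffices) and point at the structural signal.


Method: the geometric series formula — consecutive terms stand in a fixed index-free ratio — the geometric sum formula closes it.


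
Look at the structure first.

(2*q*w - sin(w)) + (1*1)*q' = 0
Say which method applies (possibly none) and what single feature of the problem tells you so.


Best approach: a linear integrating factor — the unknown enters only to the first power against a nonzero forcing term — the integrating-factor template applies directly.


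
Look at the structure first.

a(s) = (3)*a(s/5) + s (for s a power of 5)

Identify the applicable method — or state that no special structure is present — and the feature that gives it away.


Best approach: the master substitution — the call at s/5 makes this multiplicative recursion; the master-style substitution converts it to additive.


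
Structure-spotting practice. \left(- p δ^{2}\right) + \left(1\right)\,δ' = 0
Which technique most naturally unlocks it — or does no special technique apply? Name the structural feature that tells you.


Verdict: separation of variables — the slope splits multiplicatively: p carrying all p-dependence times δ^{2} carrying all δ-dependence — separate and integrate.


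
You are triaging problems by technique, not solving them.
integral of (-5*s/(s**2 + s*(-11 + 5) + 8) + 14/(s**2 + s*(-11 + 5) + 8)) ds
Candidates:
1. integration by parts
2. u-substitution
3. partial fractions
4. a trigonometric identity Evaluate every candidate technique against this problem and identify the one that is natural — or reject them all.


Method: partial fractions — the denominator (s**2 + s*(-11 + 5) + 8) factors, so the quotient decomposes into elementary partial fractions term by term.
- integration by parts: there is no nonconstant-polynomial-times-kernel split with an exp, sine, cosine (degree-1 argument), or logarithm partner.
- u-substitution: no subexpression of the integrand pairs with its own derivative as a factor — individual terms may offer their own substitutions, but any change of variable covering the whole integral would have to be constructed from outside the expression.
- partial fractions: applies; the problem has the shape this method handles.
- a trigonometric identity: with no trigonometric functions present, identity rewriting has no target.


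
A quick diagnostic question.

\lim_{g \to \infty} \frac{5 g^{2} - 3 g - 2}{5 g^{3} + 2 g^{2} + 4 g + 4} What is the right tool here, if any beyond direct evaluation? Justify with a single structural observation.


Method: dominant-term comparison — as g grows, only the highest-degree terms matter — compare leading terms and read the limit off. Differentiating the expression as a single quotient would eventually settle it as well; matching dominant growth settles it immediately.


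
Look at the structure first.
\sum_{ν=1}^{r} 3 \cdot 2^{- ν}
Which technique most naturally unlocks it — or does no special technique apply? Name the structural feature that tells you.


Technique: the geometric series formula — consecutive terms stand in a fixed index-free ratio — the geometric sum formula closes it.


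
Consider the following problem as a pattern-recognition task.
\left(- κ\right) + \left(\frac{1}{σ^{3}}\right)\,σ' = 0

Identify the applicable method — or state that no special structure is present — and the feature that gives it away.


Best approach: separation of variables — the derivative equals a pure function of κ (namely κ) times a pure function of σ (namely σ^{3}); divide and integrate each side. One could also solve this as an exact equation; with each coefficient in its own variable, separating is the same work with fewer steps.


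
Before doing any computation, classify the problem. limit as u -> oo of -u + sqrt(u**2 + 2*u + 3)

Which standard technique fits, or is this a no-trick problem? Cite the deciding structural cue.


Best approach: conjugate multiplication — the ∞ − ∞ radical form is the exact trigger for the conjugate maneuver.


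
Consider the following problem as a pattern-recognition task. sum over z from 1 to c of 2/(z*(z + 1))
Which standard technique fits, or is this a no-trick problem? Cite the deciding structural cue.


Diagnosis: telescoping — the summand 2/(z*(z + 1)) decomposes into fractions whose poles differ by an integer shift — the series collapses.


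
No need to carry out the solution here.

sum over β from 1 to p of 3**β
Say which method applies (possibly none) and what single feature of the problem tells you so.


Verdict: the geometric series formula — the ratio of consecutive terms is the constant 3, independent of the index — a geometric sum.


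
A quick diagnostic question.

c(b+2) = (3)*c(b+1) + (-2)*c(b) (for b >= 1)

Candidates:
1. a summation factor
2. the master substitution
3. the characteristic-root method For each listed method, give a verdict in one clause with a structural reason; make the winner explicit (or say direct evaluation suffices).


Diagnosis: the characteristic-root method — the recurrence treats every index alike (constant coefficients, no forcing) — precisely the regime where r^b trials close it.
- a summation factor: the recurrence reaches back more than one step, outside the first-order family a summation factor normalizes.
- the master substitution — the recursion shifts the index rather than dividing it.
- the characteristic-root method: applicable, and directly so.


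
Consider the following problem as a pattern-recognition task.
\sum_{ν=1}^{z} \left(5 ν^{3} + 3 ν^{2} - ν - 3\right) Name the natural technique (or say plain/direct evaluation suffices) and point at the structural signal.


Diagnosis: no special technique — Faulhaber territory: sum each constant-multiple power of ν with its closed-form formula, no trick required.


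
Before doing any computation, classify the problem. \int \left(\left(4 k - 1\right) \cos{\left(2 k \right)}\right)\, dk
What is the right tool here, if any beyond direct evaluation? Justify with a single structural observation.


Technique: integration by parts — a polynomial 4 k - 1 against the kernel \cos{\left(2 k \right)} is the signature bounded-ladder case for integration by parts.


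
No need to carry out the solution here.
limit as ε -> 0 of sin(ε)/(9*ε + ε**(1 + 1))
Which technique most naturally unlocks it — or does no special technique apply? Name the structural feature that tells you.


Diagnosis: l'Hôpital's rule (0/0) — the 0/0 form at 0 is the signature situation for l'Hôpital's rule. A first-order expansion at the point is an equally standard path; the rule packages it.
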